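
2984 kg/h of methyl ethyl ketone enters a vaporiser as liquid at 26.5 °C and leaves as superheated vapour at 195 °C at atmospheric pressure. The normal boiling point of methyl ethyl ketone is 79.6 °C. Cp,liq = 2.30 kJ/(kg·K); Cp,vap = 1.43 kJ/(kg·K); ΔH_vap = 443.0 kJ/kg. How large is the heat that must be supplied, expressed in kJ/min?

Q = 36300 kJ/min

liquid 26.5→79.6 °C: 122.13 kJ/kg
vaporisation at 79.6 °C: 443 kJ/kg
vapour 79.6→195 °C: 165.02 kJ/kg
Δh = 122.13 + 443 + 165.02 = 730.15 kJ/kg
Q = ṁ·Δh = 2984 kg/h × 730.15 kJ/kg = 2.1788e+06 kJ/h
|Q| = 605.21 kW = 36313 kJ/min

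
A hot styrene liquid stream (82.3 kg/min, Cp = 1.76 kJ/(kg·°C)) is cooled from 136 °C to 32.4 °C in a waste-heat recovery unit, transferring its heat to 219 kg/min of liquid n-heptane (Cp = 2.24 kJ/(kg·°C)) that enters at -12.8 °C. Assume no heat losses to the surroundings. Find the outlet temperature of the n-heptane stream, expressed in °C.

T_c,out = 17.8 °C

Heat released by hot stream: Q = 82.3 × 1.76 × (136 − 32.4) = 15006 kJ/min
Energy balance on cold side (adiabatic exchanger): Q = ṁ_c·Cp_c·(T_c,out − T_c,in)
T_c,out = -12.8 + 15006/(219 × 2.24) = 17.79 °C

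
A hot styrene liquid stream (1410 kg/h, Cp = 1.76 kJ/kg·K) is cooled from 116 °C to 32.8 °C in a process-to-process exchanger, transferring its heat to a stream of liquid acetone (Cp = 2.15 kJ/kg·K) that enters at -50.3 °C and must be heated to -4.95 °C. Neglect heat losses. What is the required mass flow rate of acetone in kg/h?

Heat released by hot stream: Q = 1410 × 1.76 × (116 − 32.8) = 206470 kJ/h
Energy balance on cold side (adiabatic exchanger): Q = ṁ_c·Cp_c·(T_c,out − T_c,in)
ṁ_c = 206470 / [2.15 × (-4.95 − -50.3)] = 2117.6 kg/h

ṁ_c = 2120 kg/h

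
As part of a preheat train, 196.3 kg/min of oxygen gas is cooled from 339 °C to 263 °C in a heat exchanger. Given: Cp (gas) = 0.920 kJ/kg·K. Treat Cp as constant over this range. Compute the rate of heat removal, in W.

Q = ṁ·Cp·ΔT = 196.3 × 0.920 × (263 − 339) = -13725 kJ/min
Converting: 13725 / 60 s = 228.75 kW
Cooling duty = 228750 W

Q_c = 229000 W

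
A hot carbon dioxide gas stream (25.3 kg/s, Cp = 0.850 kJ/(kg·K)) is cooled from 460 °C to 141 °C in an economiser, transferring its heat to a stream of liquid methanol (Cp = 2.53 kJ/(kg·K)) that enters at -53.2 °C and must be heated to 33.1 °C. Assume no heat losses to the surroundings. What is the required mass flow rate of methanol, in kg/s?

Heat released by hot stream: Q = 25.3 × 0.850 × (460 − 141) = 6860.1 kJ/s
Energy balance on cold side (adiabatic exchanger): Q = ṁ_c·Cp_c·(T_c,out − T_c,in)
ṁ_c = 6860.1 / [2.53 × (33.1 − -53.2)] = 31.419 kg/s

ṁ_c = 31.4 kg/s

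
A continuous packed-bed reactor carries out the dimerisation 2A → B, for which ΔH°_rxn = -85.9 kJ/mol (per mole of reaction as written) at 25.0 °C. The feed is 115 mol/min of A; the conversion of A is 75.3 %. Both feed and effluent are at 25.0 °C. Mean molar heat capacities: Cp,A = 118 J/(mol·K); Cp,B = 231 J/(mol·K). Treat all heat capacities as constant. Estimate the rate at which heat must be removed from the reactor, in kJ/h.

Extent of reaction ξ = 0.753 × 115 / 2 = 43.297 mol/min
Reaction term: ξ·ΔH°_rxn = 43.297 × -85.9 = -3719.3 kJ/min
Q = ΔH = -3719.3 kJ/min = -61.988 kW
Heat removed = 223160 kJ/h

Q_out = 223000 kJ/h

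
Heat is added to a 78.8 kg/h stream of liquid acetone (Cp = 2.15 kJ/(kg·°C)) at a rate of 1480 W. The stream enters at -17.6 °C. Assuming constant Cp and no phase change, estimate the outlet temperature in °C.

T_out = 13.8 °C

Q = 1480 W = 5328 kJ/h
ΔT = Q/(ṁ·Cp) = 5328/(78.8×2.15) = 31.448 K
T_out = -17.6 + 31.448 = 13.848 °C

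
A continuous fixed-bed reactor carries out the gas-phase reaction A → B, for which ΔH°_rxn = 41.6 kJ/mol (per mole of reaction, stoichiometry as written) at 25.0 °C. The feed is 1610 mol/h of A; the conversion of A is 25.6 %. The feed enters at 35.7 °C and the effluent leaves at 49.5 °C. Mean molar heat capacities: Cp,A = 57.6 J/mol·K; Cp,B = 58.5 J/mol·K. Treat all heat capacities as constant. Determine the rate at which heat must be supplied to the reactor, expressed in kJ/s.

Extent of reaction ξ = 0.256 × 1610 = 412.16 mol/h
Reaction term: ξ·ΔH°_rxn = 412.16 × 41.6 = 17146 kJ/h
Sensible, feed 35.7→25 °C: -992.28 kJ/h
Outlet flows (mol/h): A 1197.8, B 412.16
Sensible, products 25→49.5 °C: 2281.1 kJ/h
Q = ΔH = 18435 kJ/h = 5.1208 kW
Heat supplied = 5.1208 kJ/s

Q_in = 5.12 kJ/s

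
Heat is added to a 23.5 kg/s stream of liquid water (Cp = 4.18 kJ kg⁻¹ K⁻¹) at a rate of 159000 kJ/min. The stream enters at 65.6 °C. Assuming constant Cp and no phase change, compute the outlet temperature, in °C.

Q = 159000 kJ/min = 2650 kJ/s
ΔT = Q/(ṁ·Cp) = 2650/(23.5×4.18) = 26.978 K
T_out = 65.6 + 26.978 = 92.578 °C

T_out = 92.6 °C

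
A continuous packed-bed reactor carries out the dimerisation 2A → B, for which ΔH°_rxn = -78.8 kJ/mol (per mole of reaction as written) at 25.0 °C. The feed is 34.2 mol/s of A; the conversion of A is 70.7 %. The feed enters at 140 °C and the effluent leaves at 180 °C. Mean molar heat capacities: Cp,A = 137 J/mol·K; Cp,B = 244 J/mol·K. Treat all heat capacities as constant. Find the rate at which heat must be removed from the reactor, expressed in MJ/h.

Extent of reaction ξ = 0.707 × 34.2 / 2 = 12.09 mol/s
Reaction term: ξ·ΔH°_rxn = 12.09 × -78.8 = -952.67 kJ/s
Sensible, feed 140→25 °C: -538.82 kJ/s
Outlet flows (mol/s): A 10.021, B 12.09
Sensible, products 25→180 °C: 670.02 kJ/s
Q = ΔH = -821.47 kJ/s = -821.47 kW
Heat removed = 2957.3 MJ/h

Q_out = 2960 MJ/h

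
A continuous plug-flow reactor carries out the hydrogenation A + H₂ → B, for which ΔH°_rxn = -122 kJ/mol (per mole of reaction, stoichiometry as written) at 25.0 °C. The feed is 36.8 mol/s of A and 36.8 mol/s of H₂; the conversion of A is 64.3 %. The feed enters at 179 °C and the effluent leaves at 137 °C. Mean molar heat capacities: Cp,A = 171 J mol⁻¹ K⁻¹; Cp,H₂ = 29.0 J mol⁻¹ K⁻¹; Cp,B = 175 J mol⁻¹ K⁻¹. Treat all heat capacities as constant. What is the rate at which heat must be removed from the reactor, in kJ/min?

Q_out = 196000 kJ/min

Extent of reaction ξ = 0.643 × 36.8 = 23.662 mol/s
Reaction term: ξ·ΔH°_rxn = 23.662 × -122 = -2886.8 kJ/s
Sensible, feed 179→25 °C: -1133.4 kJ/s
Outlet flows (mol/s): A 13.138, H₂ 13.138, B 23.662
Sensible, products 25→137 °C: 758.07 kJ/s
Q = ΔH = -3262.2 kJ/s = -3262.2 kW
Heat removed = 195730 kJ/min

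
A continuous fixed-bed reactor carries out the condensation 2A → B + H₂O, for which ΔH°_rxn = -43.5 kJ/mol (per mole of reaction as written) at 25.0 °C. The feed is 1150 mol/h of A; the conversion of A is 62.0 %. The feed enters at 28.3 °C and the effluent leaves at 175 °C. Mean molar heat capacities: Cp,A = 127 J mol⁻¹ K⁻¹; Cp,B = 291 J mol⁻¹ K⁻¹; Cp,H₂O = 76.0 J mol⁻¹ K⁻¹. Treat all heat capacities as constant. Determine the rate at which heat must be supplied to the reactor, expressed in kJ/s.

Q_in = 3.32 kJ/s

Extent of reaction ξ = 0.620 × 1150 / 2 = 356.5 mol/h
Reaction term: ξ·ΔH°_rxn = 356.5 × -43.5 = -15508 kJ/h
Sensible, feed 28.3→25 °C: -481.97 kJ/h
Outlet flows (mol/h): A 437, B 356.5, H₂O 356.5
Sensible, products 25→175 °C: 27950 kJ/h
Q = ΔH = 11960 kJ/h = 3.3223 kW
Heat supplied = 3.3223 kJ/s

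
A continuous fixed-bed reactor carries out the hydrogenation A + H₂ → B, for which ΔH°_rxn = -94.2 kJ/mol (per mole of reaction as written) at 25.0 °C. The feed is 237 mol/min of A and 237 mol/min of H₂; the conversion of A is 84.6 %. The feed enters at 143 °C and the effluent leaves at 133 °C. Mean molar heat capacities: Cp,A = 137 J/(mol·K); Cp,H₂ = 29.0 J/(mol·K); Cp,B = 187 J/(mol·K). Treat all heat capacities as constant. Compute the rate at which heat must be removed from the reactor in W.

Q_out = 314000 W

Extent of reaction ξ = 0.846 × 237 = 200.5 mol/min
Reaction term: ξ·ΔH°_rxn = 200.5 × -94.2 = -18887 kJ/min
Sensible, feed 143→25 °C: -4642.4 kJ/min
Outlet flows (mol/min): A 36.498, H₂ 36.498, B 200.5
Sensible, products 25→133 °C: 4703.7 kJ/min
Q = ΔH = -18826 kJ/min = -313.77 kW
Heat removed = 313770 W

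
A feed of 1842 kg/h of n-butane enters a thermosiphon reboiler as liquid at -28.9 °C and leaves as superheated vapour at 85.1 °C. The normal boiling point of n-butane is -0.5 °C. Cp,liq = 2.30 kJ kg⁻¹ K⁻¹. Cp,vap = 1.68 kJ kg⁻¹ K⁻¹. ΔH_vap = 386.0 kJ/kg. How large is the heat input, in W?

liquid -28.9→-0.5 °C: 65.32 kJ/kg
vaporisation at -0.5 °C: 386 kJ/kg
vapour -0.5→85.1 °C: 143.81 kJ/kg
Δh = 65.32 + 386 + 143.81 = 595.13 kJ/kg
Q = ṁ·Δh = 1842 kg/h × 595.13 kJ/kg = 1.0962e+06 kJ/h
|Q| = 304.51 kW = 304510 W

Q = 305000 W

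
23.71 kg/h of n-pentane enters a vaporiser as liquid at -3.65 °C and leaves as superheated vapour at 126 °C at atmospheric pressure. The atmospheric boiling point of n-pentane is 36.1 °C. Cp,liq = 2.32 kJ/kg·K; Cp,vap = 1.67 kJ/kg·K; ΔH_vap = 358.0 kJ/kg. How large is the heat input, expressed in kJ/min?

Q = 237 kJ/min

liquid -3.65→36.1 °C: 92.22 kJ/kg
vaporisation at 36.1 °C: 358 kJ/kg
vapour 36.1→126 °C: 150.13 kJ/kg
Δh = 92.22 + 358 + 150.13 = 600.35 kJ/kg
Q = ṁ·Δh = 23.71 kg/h × 600.35 kJ/kg = 14234 kJ/h
|Q| = 3.954 kW = 237.24 kJ/min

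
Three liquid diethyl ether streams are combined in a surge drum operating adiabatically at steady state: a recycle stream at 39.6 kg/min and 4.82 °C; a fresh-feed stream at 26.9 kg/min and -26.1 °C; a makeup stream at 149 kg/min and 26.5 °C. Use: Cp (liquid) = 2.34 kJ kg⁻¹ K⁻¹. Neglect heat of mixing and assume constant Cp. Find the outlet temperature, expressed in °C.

Adiabatic, steady state ⇒ Σ ṁᵢCp,ᵢ(T_out − Tᵢ) = 0
Σ ṁᵢCp,ᵢTᵢ = 39.6×2.34×4.82 + 26.9×2.34×-26.1 + 149×2.34×26.5 = 8043.2
Σ ṁᵢCp,ᵢ = 39.6×2.34 + 26.9×2.34 + 149×2.34 = 504.27
T_out = 8043.2 / 504.27 = 15.95 °C

T_out = 16.0 °C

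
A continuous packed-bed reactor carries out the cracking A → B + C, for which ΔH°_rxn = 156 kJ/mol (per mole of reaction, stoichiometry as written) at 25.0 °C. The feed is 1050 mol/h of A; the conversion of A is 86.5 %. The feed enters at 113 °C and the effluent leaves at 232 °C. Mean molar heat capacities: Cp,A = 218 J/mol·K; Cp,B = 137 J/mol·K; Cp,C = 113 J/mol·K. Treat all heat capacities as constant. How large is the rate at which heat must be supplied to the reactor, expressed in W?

Extent of reaction ξ = 0.865 × 1050 = 908.25 mol/h
Reaction term: ξ·ΔH°_rxn = 908.25 × 156 = 141690 kJ/h
Sensible, feed 113→25 °C: -20143 kJ/h
Outlet flows (mol/h): A 141.75, B 908.25, C 908.25
Sensible, products 25→232 °C: 53399 kJ/h
Q = ΔH = 174940 kJ/h = 48.595 kW
Heat supplied = 48595 W

Q_in = 48600 W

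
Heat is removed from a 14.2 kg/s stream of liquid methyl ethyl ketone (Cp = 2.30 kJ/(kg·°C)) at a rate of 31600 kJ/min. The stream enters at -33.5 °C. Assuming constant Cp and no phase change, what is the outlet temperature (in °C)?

T_out = -49.6 °C

Q = 31600 kJ/min = 526.67 kJ/s
ΔT = Q/(ṁ·Cp) = 526.67/(14.2×2.30) = 16.126 K
T_out = -33.5 − 16.126 = -49.626 °C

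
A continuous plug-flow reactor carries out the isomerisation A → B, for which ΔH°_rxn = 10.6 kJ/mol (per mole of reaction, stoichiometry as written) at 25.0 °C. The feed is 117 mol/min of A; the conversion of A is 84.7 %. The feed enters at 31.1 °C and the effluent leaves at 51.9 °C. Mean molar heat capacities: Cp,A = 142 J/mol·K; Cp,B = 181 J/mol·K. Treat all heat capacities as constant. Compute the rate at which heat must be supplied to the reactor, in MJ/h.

Q_in = 90.0 MJ/h

Extent of reaction ξ = 0.847 × 117 = 99.099 mol/min
Reaction term: ξ·ΔH°_rxn = 99.099 × 10.6 = 1050.4 kJ/min
Sensible, feed 31.1→25 °C: -101.35 kJ/min
Outlet flows (mol/min): A 17.901, B 99.099
Sensible, products 25→51.9 °C: 550.88 kJ/min
Q = ΔH = 1500 kJ/min = 25 kW
Heat supplied = 89.999 MJ/h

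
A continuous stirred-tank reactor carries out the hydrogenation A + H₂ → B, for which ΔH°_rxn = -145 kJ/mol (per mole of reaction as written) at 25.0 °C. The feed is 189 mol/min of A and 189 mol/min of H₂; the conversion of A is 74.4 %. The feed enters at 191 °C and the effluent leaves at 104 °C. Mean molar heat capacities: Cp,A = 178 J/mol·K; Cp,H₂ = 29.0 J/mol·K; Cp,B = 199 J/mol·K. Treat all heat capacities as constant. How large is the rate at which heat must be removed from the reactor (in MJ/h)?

Extent of reaction ξ = 0.744 × 189 = 140.62 mol/min
Reaction term: ξ·ΔH°_rxn = 140.62 × -145 = -20389 kJ/min
Sensible, feed 191→25 °C: -6494.4 kJ/min
Outlet flows (mol/min): A 48.384, H₂ 48.384, B 140.62
Sensible, products 25→104 °C: 3001.8 kJ/min
Q = ΔH = -23882 kJ/min = -398.03 kW
Heat removed = 1432.9 MJ/h

Q_out = 1430 MJ/h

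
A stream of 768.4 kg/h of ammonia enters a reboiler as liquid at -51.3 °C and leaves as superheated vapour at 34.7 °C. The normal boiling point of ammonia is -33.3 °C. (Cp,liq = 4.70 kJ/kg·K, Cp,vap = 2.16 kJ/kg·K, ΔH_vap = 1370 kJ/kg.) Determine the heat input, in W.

Q = 342000 W

liquid -51.3→-33.3 °C: 84.6 kJ/kg
vaporisation at -33.3 °C: 1370 kJ/kg
vapour -33.3→34.7 °C: 146.88 kJ/kg
Δh = 84.6 + 1370 + 146.88 = 1601.5 kJ/kg
Q = ṁ·Δh = 768.4 kg/h × 1601.5 kJ/kg = 1.2306e+06 kJ/h
|Q| = 341.83 kW = 341830 W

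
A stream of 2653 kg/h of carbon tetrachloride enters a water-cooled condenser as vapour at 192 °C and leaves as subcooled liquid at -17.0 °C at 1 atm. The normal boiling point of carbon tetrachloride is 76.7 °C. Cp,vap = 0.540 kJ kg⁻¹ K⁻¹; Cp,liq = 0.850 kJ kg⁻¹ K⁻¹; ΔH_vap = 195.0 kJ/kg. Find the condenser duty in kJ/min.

Q_c = 14900 kJ/min

vapour 192→76.7 °C: -62.262 kJ/kg
condensation at 76.7 °C: -195 kJ/kg
liquid 76.7→-17.0 °C: -79.645 kJ/kg
Δh = -62.262 + -195 + -79.645 = -336.91 kJ/kg
Q = ṁ·Δh = 2653 kg/h × -336.91 kJ/kg = -893810 kJ/h
|Q| = 248.28 kW = 14897 kJ/min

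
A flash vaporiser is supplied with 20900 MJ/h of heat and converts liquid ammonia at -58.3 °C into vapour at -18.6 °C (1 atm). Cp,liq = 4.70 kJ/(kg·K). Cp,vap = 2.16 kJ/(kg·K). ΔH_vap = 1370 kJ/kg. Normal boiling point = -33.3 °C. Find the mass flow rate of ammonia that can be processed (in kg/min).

ṁ = 229 kg/min

Δh = 4.70×(-33.3−-58.3) + 1370 + 2.16×(-18.6−-33.3) = 1519.3 kJ/kg
Q = 20900 MJ/h = 5805.6 kJ/s = 348330 kJ/min
ṁ = Q/Δh = 348330 / 1519.3 = 229.28 kg/min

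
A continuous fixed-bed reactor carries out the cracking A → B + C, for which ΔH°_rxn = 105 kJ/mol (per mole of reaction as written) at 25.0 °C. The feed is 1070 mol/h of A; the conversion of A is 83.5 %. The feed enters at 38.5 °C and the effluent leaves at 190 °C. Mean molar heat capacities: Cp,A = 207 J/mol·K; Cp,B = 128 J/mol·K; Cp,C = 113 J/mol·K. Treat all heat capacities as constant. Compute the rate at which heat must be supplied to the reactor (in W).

Extent of reaction ξ = 0.835 × 1070 = 893.45 mol/h
Reaction term: ξ·ΔH°_rxn = 893.45 × 105 = 93812 kJ/h
Sensible, feed 38.5→25 °C: -2990.1 kJ/h
Outlet flows (mol/h): A 176.55, B 893.45, C 893.45
Sensible, products 25→190 °C: 41558 kJ/h
Q = ΔH = 132380 kJ/h = 36.772 kW
Heat supplied = 36772 W

Q_in = 36800 W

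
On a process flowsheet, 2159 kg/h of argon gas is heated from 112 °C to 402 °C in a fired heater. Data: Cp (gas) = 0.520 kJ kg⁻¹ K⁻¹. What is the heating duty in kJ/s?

Q = ṁ·Cp·ΔT = 2159 × 0.520 × (402 − 112) = 325580 kJ/h
Converting: 325580 / 3600 s = 90.438 kW

Q = 90.4 kJ/s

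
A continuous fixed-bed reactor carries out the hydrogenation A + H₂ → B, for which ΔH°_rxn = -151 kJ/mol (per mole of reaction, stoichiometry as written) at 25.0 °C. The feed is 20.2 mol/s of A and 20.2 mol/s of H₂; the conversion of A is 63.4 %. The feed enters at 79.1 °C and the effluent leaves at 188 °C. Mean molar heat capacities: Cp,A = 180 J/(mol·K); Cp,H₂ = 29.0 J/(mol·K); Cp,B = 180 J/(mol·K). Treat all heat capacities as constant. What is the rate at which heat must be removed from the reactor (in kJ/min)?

Q_out = 92100 kJ/min

Extent of reaction ξ = 0.634 × 20.2 = 12.807 mol/s
Reaction term: ξ·ΔH°_rxn = 12.807 × -151 = -1933.8 kJ/s
Sensible, feed 79.1→25 °C: -228.4 kJ/s
Outlet flows (mol/s): A 7.3932, H₂ 7.3932, B 12.807
Sensible, products 25→188 °C: 627.62 kJ/s
Q = ΔH = -1534.6 kJ/s = -1534.6 kW
Heat removed = 92077 kJ/min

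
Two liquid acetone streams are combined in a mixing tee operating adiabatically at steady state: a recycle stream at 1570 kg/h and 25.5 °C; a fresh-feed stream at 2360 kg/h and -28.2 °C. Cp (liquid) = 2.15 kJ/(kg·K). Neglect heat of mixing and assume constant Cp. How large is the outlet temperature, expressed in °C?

T_out = -6.75 °C

Adiabatic, steady state ⇒ Σ ṁᵢCp,ᵢ(T_out − Tᵢ) = 0
T_out = Σ ṁᵢCp,ᵢTᵢ / Σ ṁᵢCp,ᵢ
      = -57012 / 8449.5 = -6.7473 °C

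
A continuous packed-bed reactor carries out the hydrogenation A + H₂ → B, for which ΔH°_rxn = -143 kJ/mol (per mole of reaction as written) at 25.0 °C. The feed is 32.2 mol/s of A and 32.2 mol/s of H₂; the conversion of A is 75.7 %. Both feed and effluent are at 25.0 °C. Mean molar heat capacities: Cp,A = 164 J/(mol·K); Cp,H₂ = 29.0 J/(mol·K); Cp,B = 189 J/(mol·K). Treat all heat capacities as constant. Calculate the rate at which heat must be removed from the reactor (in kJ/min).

Extent of reaction ξ = 0.757 × 32.2 = 24.375 mol/s
Reaction term: ξ·ΔH°_rxn = 24.375 × -143 = -3485.7 kJ/s
Q = ΔH = -3485.7 kJ/s = -3485.7 kW
Heat removed = 209140 kJ/min

Q_out = 209000 kJ/min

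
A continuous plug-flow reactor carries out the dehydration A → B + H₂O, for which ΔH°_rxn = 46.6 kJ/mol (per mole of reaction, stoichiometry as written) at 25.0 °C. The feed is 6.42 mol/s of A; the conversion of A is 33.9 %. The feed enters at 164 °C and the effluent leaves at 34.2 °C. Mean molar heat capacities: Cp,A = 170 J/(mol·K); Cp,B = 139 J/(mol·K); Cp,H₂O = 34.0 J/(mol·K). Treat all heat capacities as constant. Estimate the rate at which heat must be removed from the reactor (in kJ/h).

Extent of reaction ξ = 0.339 × 6.42 = 2.1764 mol/s
Reaction term: ξ·ΔH°_rxn = 2.1764 × 46.6 = 101.42 kJ/s
Sensible, feed 164→25 °C: -151.7 kJ/s
Outlet flows (mol/s): A 4.2436, B 2.1764, H₂O 2.1764
Sensible, products 25→34.2 °C: 10.101 kJ/s
Q = ΔH = -40.184 kJ/s = -40.184 kW
Heat removed = 144660 kJ/h

Q_out = 145000 kJ/h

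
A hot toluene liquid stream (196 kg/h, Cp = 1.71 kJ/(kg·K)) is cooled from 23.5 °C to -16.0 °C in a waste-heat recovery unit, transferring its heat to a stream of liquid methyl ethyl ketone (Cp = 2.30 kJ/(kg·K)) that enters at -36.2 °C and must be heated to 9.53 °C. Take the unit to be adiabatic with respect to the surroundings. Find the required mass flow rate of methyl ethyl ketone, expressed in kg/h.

ṁ_c = 126 kg/h

Heat released by hot stream: Q = 196 × 1.71 × (23.5 − -16.0) = 13239 kJ/h
Energy balance on cold side (adiabatic exchanger): Q = ṁ_c·Cp_c·(T_c,out − T_c,in)
ṁ_c = 13239 / [2.30 × (9.53 − -36.2)] = 125.87 kg/h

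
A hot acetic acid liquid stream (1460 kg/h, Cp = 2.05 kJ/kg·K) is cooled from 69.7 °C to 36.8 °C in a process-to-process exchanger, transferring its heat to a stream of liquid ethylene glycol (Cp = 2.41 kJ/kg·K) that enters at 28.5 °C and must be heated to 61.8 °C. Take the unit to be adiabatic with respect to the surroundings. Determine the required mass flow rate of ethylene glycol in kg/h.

ṁ_c = 1230 kg/h

Heat released by hot stream: Q = 1460 × 2.05 × (69.7 − 36.8) = 98470 kJ/h
Energy balance on cold side (adiabatic exchanger): Q = ṁ_c·Cp_c·(T_c,out − T_c,in)
ṁ_c = 98470 / [2.41 × (61.8 − 28.5)] = 1227 kg/h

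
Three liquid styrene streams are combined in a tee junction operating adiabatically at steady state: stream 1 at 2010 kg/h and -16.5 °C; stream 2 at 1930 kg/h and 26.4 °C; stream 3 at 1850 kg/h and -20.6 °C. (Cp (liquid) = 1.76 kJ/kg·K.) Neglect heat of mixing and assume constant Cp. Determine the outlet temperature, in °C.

Adiabatic, steady state ⇒ Σ ṁᵢCp,ᵢ(T_out − Tᵢ) = 0
Σ ṁᵢCp,ᵢTᵢ = 2010×1.76×-16.5 + 1930×1.76×26.4 + 1850×1.76×-20.6 = -35768
Σ ṁᵢCp,ᵢ = 2010×1.76 + 1930×1.76 + 1850×1.76 = 10190
T_out = -35768 / 10190 = -3.51 °C

T_out = -3.51 °C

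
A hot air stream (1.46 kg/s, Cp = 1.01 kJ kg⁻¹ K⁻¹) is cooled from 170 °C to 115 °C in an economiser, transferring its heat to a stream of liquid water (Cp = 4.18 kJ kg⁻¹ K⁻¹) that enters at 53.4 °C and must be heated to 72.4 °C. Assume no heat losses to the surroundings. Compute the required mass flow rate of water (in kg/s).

Heat released by hot stream: Q = 1.46 × 1.01 × (170 − 115) = 81.103 kJ/s
Energy balance on cold side (adiabatic exchanger): Q = ṁ_c·Cp_c·(T_c,out − T_c,in)
ṁ_c = 81.103 / [4.18 × (72.4 − 53.4)] = 1.0212 kg/s

ṁ_c = 1.02 kg/s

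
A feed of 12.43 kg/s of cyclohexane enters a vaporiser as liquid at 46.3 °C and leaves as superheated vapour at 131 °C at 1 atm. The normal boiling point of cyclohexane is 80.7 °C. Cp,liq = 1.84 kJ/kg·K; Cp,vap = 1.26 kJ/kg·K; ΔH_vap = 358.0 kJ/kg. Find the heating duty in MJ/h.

Q = 21700 MJ/h

liquid 46.3→80.7 °C: 63.296 kJ/kg
vaporisation at 80.7 °C: 358 kJ/kg
vapour 80.7→131 °C: 63.378 kJ/kg
Δh = 63.296 + 358 + 63.378 = 484.67 kJ/kg
Q = ṁ·Δh = 12.43 kg/s × 484.67 kJ/kg = 6024.5 kJ/s
|Q| = 6024.5 kW = 21688 MJ/h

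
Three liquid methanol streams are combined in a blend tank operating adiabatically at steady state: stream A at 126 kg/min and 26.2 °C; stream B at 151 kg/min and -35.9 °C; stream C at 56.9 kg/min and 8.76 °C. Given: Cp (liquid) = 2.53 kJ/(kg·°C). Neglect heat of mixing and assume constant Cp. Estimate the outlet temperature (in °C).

Energy balance with Q = 0: Σ ṁᵢCp,ᵢ(T_out − Tᵢ) = 0
T_out = Σ ṁᵢCp,ᵢTᵢ / Σ ṁᵢCp,ᵢ
      = -4101.8 / 844.77 = -4.8555 °C

T_out = -4.86 °C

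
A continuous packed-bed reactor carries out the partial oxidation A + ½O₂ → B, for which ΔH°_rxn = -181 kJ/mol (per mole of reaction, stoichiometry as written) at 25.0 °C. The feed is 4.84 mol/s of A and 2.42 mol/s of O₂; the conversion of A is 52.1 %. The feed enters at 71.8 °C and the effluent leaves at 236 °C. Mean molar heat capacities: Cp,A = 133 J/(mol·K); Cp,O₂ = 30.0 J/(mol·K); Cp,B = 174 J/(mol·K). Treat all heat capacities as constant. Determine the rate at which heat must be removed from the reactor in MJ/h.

Extent of reaction ξ = 0.521 × 4.84 = 2.5216 mol/s
Reaction term: ξ·ΔH°_rxn = 2.5216 × -181 = -456.42 kJ/s
Sensible, feed 71.8→25 °C: -33.524 kJ/s
Outlet flows (mol/s): A 2.3184, O₂ 1.1592, B 2.5216
Sensible, products 25→236 °C: 164.98 kJ/s
Q = ΔH = -324.96 kJ/s = -324.96 kW
Heat removed = 1169.9 MJ/h

Q_out = 1170 MJ/h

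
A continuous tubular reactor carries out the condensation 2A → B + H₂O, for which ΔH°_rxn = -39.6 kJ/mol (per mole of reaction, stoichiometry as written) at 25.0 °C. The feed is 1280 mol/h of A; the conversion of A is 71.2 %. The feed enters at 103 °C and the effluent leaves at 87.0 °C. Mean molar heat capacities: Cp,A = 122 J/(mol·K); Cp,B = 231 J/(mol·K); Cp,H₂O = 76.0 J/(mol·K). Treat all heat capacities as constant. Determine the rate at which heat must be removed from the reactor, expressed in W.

Extent of reaction ξ = 0.712 × 1280 / 2 = 455.68 mol/h
Reaction term: ξ·ΔH°_rxn = 455.68 × -39.6 = -18045 kJ/h
Sensible, feed 103→25 °C: -12180 kJ/h
Outlet flows (mol/h): A 368.64, B 455.68, H₂O 455.68
Sensible, products 25→87.0 °C: 11462 kJ/h
Q = ΔH = -18764 kJ/h = -5.2121 kW
Heat removed = 5212.1 W

Q_out = 5210 W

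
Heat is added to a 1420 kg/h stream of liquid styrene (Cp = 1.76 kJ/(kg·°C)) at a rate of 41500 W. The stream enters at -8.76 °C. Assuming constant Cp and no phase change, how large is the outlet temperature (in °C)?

T_out = 51.0 °C

Q = 41500 W = 149400 kJ/h
ΔT = Q/(ṁ·Cp) = 149400/(1420×1.76) = 59.779 K
T_out = -8.76 + 59.779 = 51.019 °C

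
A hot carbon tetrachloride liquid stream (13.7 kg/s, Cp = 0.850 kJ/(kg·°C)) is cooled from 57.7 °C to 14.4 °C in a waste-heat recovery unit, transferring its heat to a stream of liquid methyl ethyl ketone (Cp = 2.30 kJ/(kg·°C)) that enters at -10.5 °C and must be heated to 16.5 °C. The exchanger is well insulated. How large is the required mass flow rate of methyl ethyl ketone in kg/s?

ṁ_c = 8.12 kg/s

Heat released by hot stream: Q = 13.7 × 0.850 × (57.7 − 14.4) = 504.23 kJ/s
Energy balance on cold side (adiabatic exchanger): Q = ṁ_c·Cp_c·(T_c,out − T_c,in)
ṁ_c = 504.23 / [2.30 × (16.5 − -10.5)] = 8.1196 kg/s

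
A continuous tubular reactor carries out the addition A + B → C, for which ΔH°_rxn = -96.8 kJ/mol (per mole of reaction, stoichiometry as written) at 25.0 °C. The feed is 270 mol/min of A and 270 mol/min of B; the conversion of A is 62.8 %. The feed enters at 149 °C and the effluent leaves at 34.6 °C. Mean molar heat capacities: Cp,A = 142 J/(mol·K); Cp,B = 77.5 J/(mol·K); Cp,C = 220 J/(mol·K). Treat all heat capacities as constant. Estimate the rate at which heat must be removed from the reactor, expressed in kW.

Q_out = 387 kW

Extent of reaction ξ = 0.628 × 270 = 169.56 mol/min
Reaction term: ξ·ΔH°_rxn = 169.56 × -96.8 = -16413 kJ/min
Sensible, feed 149→25 °C: -7348.9 kJ/min
Outlet flows (mol/min): A 100.44, B 100.44, C 169.56
Sensible, products 25→34.6 °C: 569.76 kJ/min
Q = ΔH = -23193 kJ/min = -386.54 kW
Heat removed = 386.54 kW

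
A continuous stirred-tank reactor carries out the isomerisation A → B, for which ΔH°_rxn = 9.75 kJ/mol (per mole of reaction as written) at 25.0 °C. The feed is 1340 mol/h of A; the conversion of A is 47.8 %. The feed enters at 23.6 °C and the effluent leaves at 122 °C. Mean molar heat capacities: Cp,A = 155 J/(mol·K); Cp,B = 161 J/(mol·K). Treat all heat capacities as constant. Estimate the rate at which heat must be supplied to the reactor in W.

Q_in = 7520 W

Extent of reaction ξ = 0.478 × 1340 = 640.52 mol/h
Reaction term: ξ·ΔH°_rxn = 640.52 × 9.75 = 6245.1 kJ/h
Sensible, feed 23.6→25 °C: 290.78 kJ/h
Outlet flows (mol/h): A 699.48, B 640.52
Sensible, products 25→122 °C: 20520 kJ/h
Q = ΔH = 27056 kJ/h = 7.5154 kW
Heat supplied = 7515.4 W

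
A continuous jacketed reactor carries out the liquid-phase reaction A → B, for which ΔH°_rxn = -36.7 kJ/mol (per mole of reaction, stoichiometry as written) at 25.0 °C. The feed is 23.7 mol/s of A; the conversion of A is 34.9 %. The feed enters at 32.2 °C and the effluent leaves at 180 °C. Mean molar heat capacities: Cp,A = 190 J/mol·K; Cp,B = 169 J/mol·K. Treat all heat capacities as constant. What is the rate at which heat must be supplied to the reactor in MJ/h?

Q_in = 1210 MJ/h

Extent of reaction ξ = 0.349 × 23.7 = 8.2713 mol/s
Reaction term: ξ·ΔH°_rxn = 8.2713 × -36.7 = -303.56 kJ/s
Sensible, feed 32.2→25 °C: -32.422 kJ/s
Outlet flows (mol/s): A 15.429, B 8.2713
Sensible, products 25→180 °C: 671.04 kJ/s
Q = ΔH = 335.06 kJ/s = 335.06 kW
Heat supplied = 1206.2 MJ/h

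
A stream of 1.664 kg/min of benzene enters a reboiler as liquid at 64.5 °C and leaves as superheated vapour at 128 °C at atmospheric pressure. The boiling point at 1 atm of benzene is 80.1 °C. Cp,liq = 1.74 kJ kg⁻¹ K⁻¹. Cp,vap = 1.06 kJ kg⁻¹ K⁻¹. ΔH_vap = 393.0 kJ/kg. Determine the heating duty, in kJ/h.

liquid 64.5→80.1 °C: 27.144 kJ/kg
vaporisation at 80.1 °C: 393 kJ/kg
vapour 80.1→128 °C: 50.774 kJ/kg
Δh = 27.144 + 393 + 50.774 = 470.92 kJ/kg
Q = ṁ·Δh = 1.664 kg/min × 470.92 kJ/kg = 783.61 kJ/min
|Q| = 13.06 kW = 47016 kJ/h

Q = 47000 kJ/h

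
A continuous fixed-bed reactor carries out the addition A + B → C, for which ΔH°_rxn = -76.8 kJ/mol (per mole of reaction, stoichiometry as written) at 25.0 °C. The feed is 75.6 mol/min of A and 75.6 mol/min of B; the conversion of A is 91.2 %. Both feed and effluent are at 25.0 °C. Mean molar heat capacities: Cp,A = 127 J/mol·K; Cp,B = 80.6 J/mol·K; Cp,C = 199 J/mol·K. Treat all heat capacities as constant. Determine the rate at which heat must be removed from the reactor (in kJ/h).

Extent of reaction ξ = 0.912 × 75.6 = 68.947 mol/min
Reaction term: ξ·ΔH°_rxn = 68.947 × -76.8 = -5295.1 kJ/min
Q = ΔH = -5295.1 kJ/min = -88.252 kW
Heat removed = 317710 kJ/h

Q_out = 318000 kJ/h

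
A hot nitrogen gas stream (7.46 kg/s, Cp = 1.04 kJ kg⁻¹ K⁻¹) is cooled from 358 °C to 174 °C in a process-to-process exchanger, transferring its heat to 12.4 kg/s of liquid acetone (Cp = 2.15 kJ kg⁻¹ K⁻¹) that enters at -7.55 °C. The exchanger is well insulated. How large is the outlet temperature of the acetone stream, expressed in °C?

Heat released by hot stream: Q = 7.46 × 1.04 × (358 − 174) = 1427.5 kJ/s
Energy balance on cold side (adiabatic exchanger): Q = ṁ_c·Cp_c·(T_c,out − T_c,in)
T_c,out = -7.55 + 1427.5/(12.4 × 2.15) = 45.996 °C

T_c,out = 46.0 °C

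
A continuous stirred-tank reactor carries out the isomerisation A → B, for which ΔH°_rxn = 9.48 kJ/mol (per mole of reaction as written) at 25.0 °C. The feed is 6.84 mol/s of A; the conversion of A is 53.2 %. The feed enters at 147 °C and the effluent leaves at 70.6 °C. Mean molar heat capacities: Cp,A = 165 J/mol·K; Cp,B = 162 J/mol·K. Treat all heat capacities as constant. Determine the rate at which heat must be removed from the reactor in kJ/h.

Q_out = 188000 kJ/h

Extent of reaction ξ = 0.532 × 6.84 = 3.6389 mol/s
Reaction term: ξ·ΔH°_rxn = 3.6389 × 9.48 = 34.497 kJ/s
Sensible, feed 147→25 °C: -137.69 kJ/s
Outlet flows (mol/s): A 3.2011, B 3.6389
Sensible, products 25→70.6 °C: 50.966 kJ/s
Q = ΔH = -52.226 kJ/s = -52.226 kW
Heat removed = 188010 kJ/h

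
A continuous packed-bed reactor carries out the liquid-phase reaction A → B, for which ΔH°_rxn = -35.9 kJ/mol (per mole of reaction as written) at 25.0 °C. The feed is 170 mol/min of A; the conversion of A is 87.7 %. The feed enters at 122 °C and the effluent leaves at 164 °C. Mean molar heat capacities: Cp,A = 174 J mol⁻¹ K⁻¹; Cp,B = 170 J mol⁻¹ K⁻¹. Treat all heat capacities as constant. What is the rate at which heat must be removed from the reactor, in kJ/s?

Q_out = 69.9 kJ/s

Extent of reaction ξ = 0.877 × 170 = 149.09 mol/min
Reaction term: ξ·ΔH°_rxn = 149.09 × -35.9 = -5352.3 kJ/min
Sensible, feed 122→25 °C: -2869.3 kJ/min
Outlet flows (mol/min): A 20.91, B 149.09
Sensible, products 25→164 °C: 4028.7 kJ/min
Q = ΔH = -4192.9 kJ/min = -69.881 kW
Heat removed = 69.881 kJ/s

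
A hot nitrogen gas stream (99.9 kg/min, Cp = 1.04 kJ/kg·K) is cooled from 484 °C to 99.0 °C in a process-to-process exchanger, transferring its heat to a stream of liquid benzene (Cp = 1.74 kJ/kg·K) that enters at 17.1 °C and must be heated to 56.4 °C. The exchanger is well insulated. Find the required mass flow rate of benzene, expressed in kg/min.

Heat released by hot stream: Q = 99.9 × 1.04 × (484 − 99.0) = 40000 kJ/min
Energy balance on cold side (adiabatic exchanger): Q = ṁ_c·Cp_c·(T_c,out − T_c,in)
ṁ_c = 40000 / [1.74 × (56.4 − 17.1)] = 584.95 kg/min

ṁ_c = 585 kg/min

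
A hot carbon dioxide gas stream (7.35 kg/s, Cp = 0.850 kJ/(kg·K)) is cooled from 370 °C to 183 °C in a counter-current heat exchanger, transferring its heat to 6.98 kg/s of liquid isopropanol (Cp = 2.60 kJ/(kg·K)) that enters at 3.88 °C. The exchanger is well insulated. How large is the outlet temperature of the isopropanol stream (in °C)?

T_c,out = 68.3 °C

Heat released by hot stream: Q = 7.35 × 0.850 × (370 − 183) = 1168.3 kJ/s
Energy balance on cold side (adiabatic exchanger): Q = ṁ_c·Cp_c·(T_c,out − T_c,in)
T_c,out = 3.88 + 1168.3/(6.98 × 2.60) = 68.255 °C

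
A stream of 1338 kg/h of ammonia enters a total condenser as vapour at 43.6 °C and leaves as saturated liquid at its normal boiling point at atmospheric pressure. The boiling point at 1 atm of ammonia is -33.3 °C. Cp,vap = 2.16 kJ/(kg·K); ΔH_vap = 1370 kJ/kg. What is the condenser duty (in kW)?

vapour 43.6→-33.3 °C: -166.1 kJ/kg
condensation at -33.3 °C: -1370 kJ/kg
Δh = -166.1 + -1370 = -1536.1 kJ/kg
Q = ṁ·Δh = 1338 kg/h × -1536.1 kJ/kg = -2.0553e+06 kJ/h
|Q| = 570.92 kW

Q_c = 571 kW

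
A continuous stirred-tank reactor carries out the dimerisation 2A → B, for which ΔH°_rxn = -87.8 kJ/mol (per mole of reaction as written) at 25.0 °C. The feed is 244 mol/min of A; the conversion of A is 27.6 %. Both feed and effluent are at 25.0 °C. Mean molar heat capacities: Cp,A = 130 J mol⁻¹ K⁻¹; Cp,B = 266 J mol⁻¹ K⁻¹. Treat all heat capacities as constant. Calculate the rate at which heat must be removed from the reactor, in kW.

Extent of reaction ξ = 0.276 × 244 / 2 = 33.672 mol/min
Reaction term: ξ·ΔH°_rxn = 33.672 × -87.8 = -2956.4 kJ/min
Q = ΔH = -2956.4 kJ/min = -49.273 kW
Heat removed = 49.273 kW

Q_out = 49.3 kW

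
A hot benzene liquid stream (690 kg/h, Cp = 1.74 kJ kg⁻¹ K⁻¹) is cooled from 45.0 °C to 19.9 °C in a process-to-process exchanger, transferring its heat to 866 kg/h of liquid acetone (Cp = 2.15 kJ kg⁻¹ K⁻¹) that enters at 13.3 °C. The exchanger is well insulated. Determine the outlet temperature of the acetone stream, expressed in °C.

Heat released by hot stream: Q = 690 × 1.74 × (45.0 − 19.9) = 30135 kJ/h
Energy balance on cold side (adiabatic exchanger): Q = ṁ_c·Cp_c·(T_c,out − T_c,in)
T_c,out = 13.3 + 30135/(866 × 2.15) = 29.485 °C

T_c,out = 29.5 °C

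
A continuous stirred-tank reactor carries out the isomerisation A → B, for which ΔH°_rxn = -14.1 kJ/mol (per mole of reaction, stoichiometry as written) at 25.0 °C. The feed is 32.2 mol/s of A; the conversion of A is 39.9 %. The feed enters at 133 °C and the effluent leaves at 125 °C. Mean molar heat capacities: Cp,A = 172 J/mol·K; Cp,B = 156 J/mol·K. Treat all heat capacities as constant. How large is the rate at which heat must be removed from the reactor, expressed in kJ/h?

Extent of reaction ξ = 0.399 × 32.2 = 12.848 mol/s
Reaction term: ξ·ΔH°_rxn = 12.848 × -14.1 = -181.15 kJ/s
Sensible, feed 133→25 °C: -598.15 kJ/s
Outlet flows (mol/s): A 19.352, B 12.848
Sensible, products 25→125 °C: 533.28 kJ/s
Q = ΔH = -246.02 kJ/s = -246.02 kW
Heat removed = 885660 kJ/h

Q_out = 886000 kJ/h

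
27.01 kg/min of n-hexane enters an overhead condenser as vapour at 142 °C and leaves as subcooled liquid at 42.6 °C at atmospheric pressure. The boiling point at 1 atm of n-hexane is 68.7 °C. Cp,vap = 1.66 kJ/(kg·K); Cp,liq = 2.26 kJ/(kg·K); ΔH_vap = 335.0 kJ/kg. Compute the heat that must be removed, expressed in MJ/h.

Q_c = 836 MJ/h

vapour 142→68.7 °C: -121.68 kJ/kg
condensation at 68.7 °C: -335 kJ/kg
liquid 68.7→42.6 °C: -58.986 kJ/kg
Δh = -121.68 + -335 + -58.986 = -515.66 kJ/kg
Q = ṁ·Δh = 27.01 kg/min × -515.66 kJ/kg = -13928 kJ/min
|Q| = 232.13 kW = 835.69 MJ/h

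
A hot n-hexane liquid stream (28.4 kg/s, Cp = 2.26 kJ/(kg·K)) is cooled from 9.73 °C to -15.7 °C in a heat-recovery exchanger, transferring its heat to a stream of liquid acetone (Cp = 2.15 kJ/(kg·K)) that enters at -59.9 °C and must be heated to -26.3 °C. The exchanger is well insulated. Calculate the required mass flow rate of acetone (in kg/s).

Heat released by hot stream: Q = 28.4 × 2.26 × (9.73 − -15.7) = 1632.2 kJ/s
Energy balance on cold side (adiabatic exchanger): Q = ṁ_c·Cp_c·(T_c,out − T_c,in)
ṁ_c = 1632.2 / [2.15 × (-26.3 − -59.9)] = 22.594 kg/s

ṁ_c = 22.6 kg/s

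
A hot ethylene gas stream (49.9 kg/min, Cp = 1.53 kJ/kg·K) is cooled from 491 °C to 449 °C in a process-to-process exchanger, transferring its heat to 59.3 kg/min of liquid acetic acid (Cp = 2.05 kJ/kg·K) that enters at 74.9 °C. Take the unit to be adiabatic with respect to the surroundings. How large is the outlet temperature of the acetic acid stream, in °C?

Heat released by hot stream: Q = 49.9 × 1.53 × (491 − 449) = 3206.6 kJ/min
Energy balance on cold side (adiabatic exchanger): Q = ṁ_c·Cp_c·(T_c,out − T_c,in)
T_c,out = 74.9 + 3206.6/(59.3 × 2.05) = 101.28 °C

T_c,out = 101 °C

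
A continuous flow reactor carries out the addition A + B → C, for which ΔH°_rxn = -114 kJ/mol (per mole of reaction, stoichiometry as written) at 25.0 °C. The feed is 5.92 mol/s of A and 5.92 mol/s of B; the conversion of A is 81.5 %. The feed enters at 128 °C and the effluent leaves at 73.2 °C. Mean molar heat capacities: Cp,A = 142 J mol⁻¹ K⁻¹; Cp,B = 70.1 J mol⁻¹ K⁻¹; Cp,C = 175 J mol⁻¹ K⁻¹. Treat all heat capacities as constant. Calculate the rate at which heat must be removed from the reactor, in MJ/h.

Q_out = 2260 MJ/h

Extent of reaction ξ = 0.815 × 5.92 = 4.8248 mol/s
Reaction term: ξ·ΔH°_rxn = 4.8248 × -114 = -550.03 kJ/s
Sensible, feed 128→25 °C: -129.33 kJ/s
Outlet flows (mol/s): A 1.0952, B 1.0952, C 4.8248
Sensible, products 25→73.2 °C: 51.894 kJ/s
Q = ΔH = -627.46 kJ/s = -627.46 kW
Heat removed = 2258.9 MJ/h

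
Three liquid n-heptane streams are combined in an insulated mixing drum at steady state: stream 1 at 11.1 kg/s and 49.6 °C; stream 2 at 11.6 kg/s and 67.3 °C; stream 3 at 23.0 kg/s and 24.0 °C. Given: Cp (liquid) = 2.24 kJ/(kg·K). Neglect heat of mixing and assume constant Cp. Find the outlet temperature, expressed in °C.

Energy balance with Q = 0: Σ ṁᵢCp,ᵢ(T_out − Tᵢ) = 0
Σ ṁᵢCp,ᵢTᵢ = 11.1×2.24×49.6 + 11.6×2.24×67.3 + 23.0×2.24×24.0 = 4218.5
Σ ṁᵢCp,ᵢ = 11.1×2.24 + 11.6×2.24 + 23.0×2.24 = 102.37
T_out = 4218.5 / 102.37 = 41.209 °C

T_out = 41.2 °C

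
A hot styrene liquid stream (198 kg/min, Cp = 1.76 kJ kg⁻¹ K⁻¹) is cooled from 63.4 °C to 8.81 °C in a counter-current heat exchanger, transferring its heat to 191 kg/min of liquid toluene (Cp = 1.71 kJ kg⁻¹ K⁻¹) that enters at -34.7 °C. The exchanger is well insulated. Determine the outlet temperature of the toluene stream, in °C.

T_c,out = 23.5 °C

Heat released by hot stream: Q = 198 × 1.76 × (63.4 − 8.81) = 19024 kJ/min
Energy balance on cold side (adiabatic exchanger): Q = ṁ_c·Cp_c·(T_c,out − T_c,in)
T_c,out = -34.7 + 19024/(191 × 1.71) = 23.545 °C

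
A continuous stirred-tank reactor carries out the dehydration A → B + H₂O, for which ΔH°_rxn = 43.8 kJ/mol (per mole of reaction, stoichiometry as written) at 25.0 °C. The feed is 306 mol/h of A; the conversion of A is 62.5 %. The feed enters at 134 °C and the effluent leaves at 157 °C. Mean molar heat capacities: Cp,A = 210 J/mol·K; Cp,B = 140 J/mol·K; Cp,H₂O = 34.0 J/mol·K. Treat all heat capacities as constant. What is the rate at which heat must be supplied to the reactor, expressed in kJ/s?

Q_in = 2.48 kJ/s

Extent of reaction ξ = 0.625 × 306 = 191.25 mol/h
Reaction term: ξ·ΔH°_rxn = 191.25 × 43.8 = 8376.8 kJ/h
Sensible, feed 134→25 °C: -7004.3 kJ/h
Outlet flows (mol/h): A 114.75, B 191.25, H₂O 191.25
Sensible, products 25→157 °C: 7573.5 kJ/h
Q = ΔH = 8945.9 kJ/h = 2.485 kW
Heat supplied = 2.485 kJ/s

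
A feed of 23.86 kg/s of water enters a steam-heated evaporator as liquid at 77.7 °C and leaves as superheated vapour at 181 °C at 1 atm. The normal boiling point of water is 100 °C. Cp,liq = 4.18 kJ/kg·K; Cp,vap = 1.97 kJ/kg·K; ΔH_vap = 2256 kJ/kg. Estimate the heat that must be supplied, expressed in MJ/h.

Q = 215000 MJ/h

liquid 77.7→100 °C: 93.214 kJ/kg
vaporisation at 100 °C: 2256 kJ/kg
vapour 100→181 °C: 159.57 kJ/kg
Δh = 93.214 + 2256 + 159.57 = 2508.8 kJ/kg
Q = ṁ·Δh = 23.86 kg/s × 2508.8 kJ/kg = 59860 kJ/s
|Q| = 59860 kW = 215490 MJ/h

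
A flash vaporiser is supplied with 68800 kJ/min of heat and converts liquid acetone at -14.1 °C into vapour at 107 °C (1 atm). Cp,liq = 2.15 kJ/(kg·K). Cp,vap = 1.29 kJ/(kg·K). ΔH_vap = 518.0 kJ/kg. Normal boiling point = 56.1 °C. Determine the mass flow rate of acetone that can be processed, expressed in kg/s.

ṁ = 1.56 kg/s

Δh = 2.15×(56.1−-14.1) + 518.0 + 1.29×(107−56.1) = 734.59 kJ/kg
Q = 68800 kJ/min = 1146.7 kJ/s = 1146.7 kJ/s
ṁ = Q/Δh = 1146.7 / 734.59 = 1.561 kg/s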